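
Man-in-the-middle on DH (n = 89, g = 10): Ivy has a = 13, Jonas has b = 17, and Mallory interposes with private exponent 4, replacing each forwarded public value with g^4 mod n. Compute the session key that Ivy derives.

45

Ivy receives Mallory's public value M = 10^4 mod 89 instead of the honest one.
10^1 ≡ 10 (mod 89)
10^2 = (10^1)^2 ≡ 10^2 = 100 ≡ 11 (mod 89)
10^4 = (10^2)^2 ≡ 11^2 = 121 ≡ 32 (mod 89)
So M = 32. Ivy computes K = M^13 mod 89.
32^1 ≡ 32 (mod 89)
32^2 = (32^1)^2 ≡ 32^2 = 1024 ≡ 45 (mod 89)
32^4 = (32^2)^2 ≡ 45^2 = 2025 ≡ 67 (mod 89)
32^8 = (32^4)^2 ≡ 67^2 = 4489 ≡ 39 (mod 89)
32^13 = 32^8 · 32^4 · 32^1 ≡ 39 · 67 · 32 ≡ 45 (mod 89).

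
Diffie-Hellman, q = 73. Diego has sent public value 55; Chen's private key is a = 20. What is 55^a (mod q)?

Shared key K = 55^20 mod 73.
55^1 ≡ 55 (mod 73)
55^2 = (55^1)^2 ≡ 55^2 = 3025 ≡ 32 (mod 73)
55^4 = (55^2)^2 ≡ 32^2 = 1024 ≡ 2 (mod 73)
55^8 = (55^4)^2 ≡ 2^2 = 4 ≡ 4 (mod 73)
55^16 = (55^8)^2 ≡ 4^2 = 16 ≡ 16 (mod 73)
55^20 = 55^16 · 55^4 ≡ 16 · 2 ≡ 32 (mod 73).

32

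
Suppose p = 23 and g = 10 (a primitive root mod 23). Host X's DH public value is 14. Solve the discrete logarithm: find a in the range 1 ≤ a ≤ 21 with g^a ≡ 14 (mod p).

Try successive powers of 10 modulo 23:
10^1 ≡ 10
10^2 ≡ 8
10^3 ≡ 11
10^4 ≡ 18
10^5 ≡ 19
10^6 ≡ 6
10^7 ≡ 14
Found: a = 7.

7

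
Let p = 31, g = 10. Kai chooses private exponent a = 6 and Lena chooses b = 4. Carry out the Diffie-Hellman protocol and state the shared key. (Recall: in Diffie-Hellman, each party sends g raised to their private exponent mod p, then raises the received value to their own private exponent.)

Lena sends B = g^b mod p = 10^4 mod 31.
10^1 ≡ 10 (mod 31)
10^2 = (10^1)^2 ≡ 10^2 = 100 ≡ 7 (mod 31)
10^4 = (10^2)^2 ≡ 7^2 = 49 ≡ 18 (mod 31)
So B = 18. Kai then computes K = B^a mod p = 18^6 mod 31.
18^1 ≡ 18 (mod 31)
18^2 = (18^1)^2 ≡ 18^2 = 324 ≡ 14 (mod 31)
18^4 = (18^2)^2 ≡ 14^2 = 196 ≡ 10 (mod 31)
18^6 = 18^4 · 18^2 ≡ 10 · 14 ≡ 16 (mod 31).

16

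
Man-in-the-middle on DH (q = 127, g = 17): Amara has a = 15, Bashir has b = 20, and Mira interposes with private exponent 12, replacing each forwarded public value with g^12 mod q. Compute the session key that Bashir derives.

25

Bashir receives Mira's public value M = 17^12 mod 127 instead of the honest one.
17^1 ≡ 17 (mod 127)
17^2 = (17^1)^2 ≡ 17^2 = 289 ≡ 35 (mod 127)
17^4 = (17^2)^2 ≡ 35^2 = 1225 ≡ 82 (mod 127)
17^8 = (17^4)^2 ≡ 82^2 = 6724 ≡ 120 (mod 127)
17^12 = 17^8 · 17^4 ≡ 120 · 82 ≡ 61 (mod 127).
So M = 61. Bashir computes K = M^20 mod 127.
61^1 ≡ 61 (mod 127)
61^2 = (61^1)^2 ≡ 61^2 = 3721 ≡ 38 (mod 127)
61^4 = (61^2)^2 ≡ 38^2 = 1444 ≡ 47 (mod 127)
61^8 = (61^4)^2 ≡ 47^2 = 2209 ≡ 50 (mod 127)
61^16 = (61^8)^2 ≡ 50^2 = 2500 ≡ 87 (mod 127)
61^20 = 61^16 · 61^4 ≡ 87 · 47 ≡ 25 (mod 127).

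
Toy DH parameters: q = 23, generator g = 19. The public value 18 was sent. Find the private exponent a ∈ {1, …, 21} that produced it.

Try successive powers of 19 modulo 23:
19^1 ≡ 19
19^2 ≡ 16
19^3 ≡ 5
19^4 ≡ 3
19^5 ≡ 11
19^6 ≡ 2
19^7 ≡ 15
19^8 ≡ 9
19^9 ≡ 10
19^10 ≡ 6
19^11 ≡ 22
19^12 ≡ 4
19^13 ≡ 7
19^14 ≡ 18
Found: a = 14.

14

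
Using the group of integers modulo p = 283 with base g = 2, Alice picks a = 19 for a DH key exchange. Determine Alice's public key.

Public value = 2^{19} \pmod{283}.
2^1 ≡ 2 (mod 283)
2^2 = (2^1)^2 ≡ 2^2 = 4 ≡ 4 (mod 283)
2^4 = (2^2)^2 ≡ 4^2 = 16 ≡ 16 (mod 283)
2^8 = (2^4)^2 ≡ 16^2 = 256 ≡ 256 (mod 283)
2^16 = (2^8)^2 ≡ 256^2 = 65536 ≡ 163 (mod 283)
2^19 = 2^16 · 2^2 · 2^1 ≡ 163 · 4 · 2 ≡ 172 (mod 283).

172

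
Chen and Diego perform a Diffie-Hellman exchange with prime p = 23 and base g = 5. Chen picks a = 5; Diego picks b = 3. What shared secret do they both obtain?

19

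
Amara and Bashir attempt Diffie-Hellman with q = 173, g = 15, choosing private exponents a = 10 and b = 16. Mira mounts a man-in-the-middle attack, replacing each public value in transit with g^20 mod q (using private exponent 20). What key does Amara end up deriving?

Amara receives Mira's public value M = 15^20 mod 173 instead of the honest one.
15^1 ≡ 15 (mod 173)
15^2 = (15^1)^2 ≡ 15^2 = 225 ≡ 52 (mod 173)
15^4 = (15^2)^2 ≡ 52^2 = 2704 ≡ 109 (mod 173)
15^8 = (15^4)^2 ≡ 109^2 = 11881 ≡ 117 (mod 173)
15^16 = (15^8)^2 ≡ 117^2 = 13689 ≡ 22 (mod 173)
15^20 = 15^16 · 15^4 ≡ 22 · 109 ≡ 149 (mod 173).
So M = 149. Amara computes K = M^10 mod 173.
149^1 ≡ 149 (mod 173)
149^2 = (149^1)^2 ≡ 149^2 = 22201 ≡ 57 (mod 173)
149^4 = (149^2)^2 ≡ 57^2 = 3249 ≡ 135 (mod 173)
149^8 = (149^4)^2 ≡ 135^2 = 18225 ≡ 60 (mod 173)
149^10 = 149^8 · 149^2 ≡ 60 · 57 ≡ 133 (mod 173).

133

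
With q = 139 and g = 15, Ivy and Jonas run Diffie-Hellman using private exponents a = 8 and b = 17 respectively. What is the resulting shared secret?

118

Jonas sends B = g^b mod q = 15^17 mod 139.
15^1 ≡ 15 (mod 139)
15^2 = (15^1)^2 ≡ 15^2 = 225 ≡ 86 (mod 139)
15^4 = (15^2)^2 ≡ 86^2 = 7396 ≡ 29 (mod 139)
15^8 = (15^4)^2 ≡ 29^2 = 841 ≡ 7 (mod 139)
15^16 = (15^8)^2 ≡ 7^2 = 49 ≡ 49 (mod 139)
15^17 = 15^16 · 15^1 ≡ 49 · 15 ≡ 40 (mod 139).
So B = 40. Ivy then computes K = B^a mod q = 40^8 mod 139.
40^1 ≡ 40 (mod 139)
40^2 = (40^1)^2 ≡ 40^2 = 1600 ≡ 71 (mod 139)
40^4 = (40^2)^2 ≡ 71^2 = 5041 ≡ 37 (mod 139)
40^8 = (40^4)^2 ≡ 37^2 = 1369 ≡ 118 (mod 139)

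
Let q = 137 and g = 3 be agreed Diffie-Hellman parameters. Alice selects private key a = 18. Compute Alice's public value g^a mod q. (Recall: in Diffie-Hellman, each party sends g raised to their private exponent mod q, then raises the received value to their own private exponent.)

Public value = 3^18 mod 137.
3^1 ≡ 3 (mod 137)
3^2 = (3^1)^2 ≡ 3^2 = 9 ≡ 9 (mod 137)
3^4 = (3^2)^2 ≡ 9^2 = 81 ≡ 81 (mod 137)
3^8 = (3^4)^2 ≡ 81^2 = 6561 ≡ 122 (mod 137)
3^16 = (3^8)^2 ≡ 122^2 = 14884 ≡ 88 (mod 137)
3^18 = 3^16 · 3^2 ≡ 88 · 9 ≡ 107 (mod 137).

107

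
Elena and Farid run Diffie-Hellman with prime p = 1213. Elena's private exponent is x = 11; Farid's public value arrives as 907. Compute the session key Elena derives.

Shared key K = 907^11 mod 1213.
907^1 ≡ 907 (mod 1213)
907^2 = (907^1)^2 ≡ 907^2 = 822649 ≡ 235 (mod 1213)
907^4 = (907^2)^2 ≡ 235^2 = 55225 ≡ 640 (mod 1213)
907^8 = (907^4)^2 ≡ 640^2 = 409600 ≡ 819 (mod 1213)
907^11 = 907^8 · 907^2 · 907^1 ≡ 819 · 235 · 907 ≡ 499 (mod 1213).

499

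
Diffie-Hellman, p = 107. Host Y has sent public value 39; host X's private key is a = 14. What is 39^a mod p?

Shared key K = 39^14 mod 107.
39^1 ≡ 39 (mod 107)
39^2 = (39^1)^2 ≡ 39^2 = 1521 ≡ 23 (mod 107)
39^4 = (39^2)^2 ≡ 23^2 = 529 ≡ 101 (mod 107)
39^8 = (39^4)^2 ≡ 101^2 = 10201 ≡ 36 (mod 107)
39^14 = 39^8 · 39^4 · 39^2 ≡ 36 · 101 · 23 ≡ 61 (mod 107).

61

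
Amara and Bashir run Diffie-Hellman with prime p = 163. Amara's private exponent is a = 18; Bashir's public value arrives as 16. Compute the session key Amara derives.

Shared key K = 16^18 mod 163.
16^1 ≡ 16 (mod 163)
16^2 = (16^1)^2 ≡ 16^2 = 256 ≡ 93 (mod 163)
16^4 = (16^2)^2 ≡ 93^2 = 8649 ≡ 10 (mod 163)
16^8 = (16^4)^2 ≡ 10^2 = 100 ≡ 100 (mod 163)
16^16 = (16^8)^2 ≡ 100^2 = 10000 ≡ 57 (mod 163)
16^18 = 16^16 · 16^2 ≡ 57 · 93 ≡ 85 (mod 163).

85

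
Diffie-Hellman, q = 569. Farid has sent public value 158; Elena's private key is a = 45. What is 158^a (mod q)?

Shared key K = 158^45 mod 569.
158^1 ≡ 158 (mod 569)
158^2 = (158^1)^2 ≡ 158^2 = 24964 ≡ 497 (mod 569)
158^4 = (158^2)^2 ≡ 497^2 = 247009 ≡ 63 (mod 569)
158^8 = (158^4)^2 ≡ 63^2 = 3969 ≡ 555 (mod 569)
158^16 = (158^8)^2 ≡ 555^2 = 308025 ≡ 196 (mod 569)
158^32 = (158^16)^2 ≡ 196^2 = 38416 ≡ 293 (mod 569)
158^45 = 158^32 · 158^8 · 158^4 · 158^1 ≡ 293 · 555 · 63 · 158 ≡ 132 (mod 569).

132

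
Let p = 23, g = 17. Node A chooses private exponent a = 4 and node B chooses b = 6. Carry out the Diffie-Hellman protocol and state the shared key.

Node B sends B = g^b mod p = 17^6 mod 23.
17^1 ≡ 17 (mod 23)
17^2 = (17^1)^2 ≡ 17^2 = 289 ≡ 13 (mod 23)
17^4 = (17^2)^2 ≡ 13^2 = 169 ≡ 8 (mod 23)
17^6 = 17^4 · 17^2 ≡ 8 · 13 ≡ 12 (mod 23).
So B = 12. Node A then computes K = B^a mod p = 12^4 mod 23.
12^1 ≡ 12 (mod 23)
12^2 = (12^1)^2 ≡ 12^2 = 144 ≡ 6 (mod 23)
12^4 = (12^2)^2 ≡ 6^2 = 36 ≡ 13 (mod 23)

13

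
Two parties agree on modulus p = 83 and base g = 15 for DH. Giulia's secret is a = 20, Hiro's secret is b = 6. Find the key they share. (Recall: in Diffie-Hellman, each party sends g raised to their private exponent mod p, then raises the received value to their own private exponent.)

3

Giulia sends A = g^a mod p = 15^20 mod 83.
15^1 ≡ 15 (mod 83)
15^2 = (15^1)^2 ≡ 15^2 = 225 ≡ 59 (mod 83)
15^4 = (15^2)^2 ≡ 59^2 = 3481 ≡ 78 (mod 83)
15^8 = (15^4)^2 ≡ 78^2 = 6084 ≡ 25 (mod 83)
15^16 = (15^8)^2 ≡ 25^2 = 625 ≡ 44 (mod 83)
15^20 = 15^16 · 15^4 ≡ 44 · 78 ≡ 29 (mod 83).
So A = 29. Hiro then computes K = A^b mod p = 29^6 mod 83.
29^1 ≡ 29 (mod 83)
29^2 = (29^1)^2 ≡ 29^2 = 841 ≡ 11 (mod 83)
29^4 = (29^2)^2 ≡ 11^2 = 121 ≡ 38 (mod 83)
29^6 = 29^4 · 29^2 ≡ 38 · 11 ≡ 3 (mod 83).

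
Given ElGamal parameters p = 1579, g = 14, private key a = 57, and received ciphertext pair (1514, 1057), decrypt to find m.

1505

Shared mask s = c₁^a mod p = 1514^57 mod 1579.
1514^1 ≡ 1514 (mod 1579)
1514^2 = (1514^1)^2 ≡ 1514^2 = 2292196 ≡ 1067 (mod 1579)
1514^4 = (1514^2)^2 ≡ 1067^2 = 1138489 ≡ 30 (mod 1579)
1514^8 = (1514^4)^2 ≡ 30^2 = 900 ≡ 900 (mod 1579)
1514^16 = (1514^8)^2 ≡ 900^2 = 810000 ≡ 1552 (mod 1579)
1514^32 = (1514^16)^2 ≡ 1552^2 = 2408704 ≡ 729 (mod 1579)
1514^57 = 1514^32 · 1514^16 · 1514^8 · 1514^1 ≡ 729 · 1552 · 900 · 1514 ≡ 1330 (mod 1579).
So s = 1330; s⁻¹ ≡ 1319 (mod 1579).
m = c₂ · s⁻¹ mod 1579 = 1057 · 1319 mod 1579 = 1505.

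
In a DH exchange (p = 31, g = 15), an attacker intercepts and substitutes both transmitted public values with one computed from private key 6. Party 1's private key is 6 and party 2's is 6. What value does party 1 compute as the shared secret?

16

Party 1 receives an attacker's public value M = 15^6 mod 31 instead of the honest one.
15^1 ≡ 15 (mod 31)
15^2 = (15^1)^2 ≡ 15^2 = 225 ≡ 8 (mod 31)
15^4 = (15^2)^2 ≡ 8^2 = 64 ≡ 2 (mod 31)
15^6 = 15^4 · 15^2 ≡ 2 · 8 ≡ 16 (mod 31).
So M = 16. Party 1 computes K = M^6 mod 31.
16^1 ≡ 16 (mod 31)
16^2 = (16^1)^2 ≡ 16^2 = 256 ≡ 8 (mod 31)
16^4 = (16^2)^2 ≡ 8^2 = 64 ≡ 2 (mod 31)
16^6 = 16^4 · 16^2 ≡ 2 · 8 ≡ 16 (mod 31).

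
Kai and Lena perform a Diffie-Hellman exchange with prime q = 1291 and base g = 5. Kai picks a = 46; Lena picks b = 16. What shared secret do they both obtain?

223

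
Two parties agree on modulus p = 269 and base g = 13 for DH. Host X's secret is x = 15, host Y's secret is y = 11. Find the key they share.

96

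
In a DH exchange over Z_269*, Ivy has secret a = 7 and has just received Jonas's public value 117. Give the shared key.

136

Shared key K = 117^7 mod 269.
117^1 ≡ 117 (mod 269)
117^2 = (117^1)^2 ≡ 117^2 = 13689 ≡ 239 (mod 269)
117^4 = (117^2)^2 ≡ 239^2 = 57121 ≡ 93 (mod 269)
117^7 = 117^4 · 117^2 · 117^1 ≡ 93 · 239 · 117 ≡ 136 (mod 269).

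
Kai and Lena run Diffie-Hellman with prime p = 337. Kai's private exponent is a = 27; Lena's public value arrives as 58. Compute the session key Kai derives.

Shared key K = 58^27 mod 337.
58^1 ≡ 58 (mod 337)
58^2 = (58^1)^2 ≡ 58^2 = 3364 ≡ 331 (mod 337)
58^4 = (58^2)^2 ≡ 331^2 = 109561 ≡ 36 (mod 337)
58^8 = (58^4)^2 ≡ 36^2 = 1296 ≡ 285 (mod 337)
58^16 = (58^8)^2 ≡ 285^2 = 81225 ≡ 8 (mod 337)
58^27 = 58^16 · 58^8 · 58^2 · 58^1 ≡ 8 · 285 · 331 · 58 ≡ 195 (mod 337).

195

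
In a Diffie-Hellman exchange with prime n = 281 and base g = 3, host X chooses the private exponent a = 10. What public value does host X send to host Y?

39

Public value = 3^10 (mod 281).
3^1 ≡ 3 (mod 281)
3^2 = (3^1)^2 ≡ 3^2 = 9 ≡ 9 (mod 281)
3^4 = (3^2)^2 ≡ 9^2 = 81 ≡ 81 (mod 281)
3^8 = (3^4)^2 ≡ 81^2 = 6561 ≡ 98 (mod 281)
3^10 = 3^8 · 3^2 ≡ 98 · 9 ≡ 39 (mod 281).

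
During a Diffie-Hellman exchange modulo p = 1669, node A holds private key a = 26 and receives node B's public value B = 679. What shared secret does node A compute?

48

Shared key K = 679^26 mod 1669.
679^1 ≡ 679 (mod 1669)
679^2 = (679^1)^2 ≡ 679^2 = 461041 ≡ 397 (mod 1669)
679^4 = (679^2)^2 ≡ 397^2 = 157609 ≡ 723 (mod 1669)
679^8 = (679^4)^2 ≡ 723^2 = 522729 ≡ 332 (mod 1669)
679^16 = (679^8)^2 ≡ 332^2 = 110224 ≡ 70 (mod 1669)
679^26 = 679^16 · 679^8 · 679^2 ≡ 70 · 332 · 397 ≡ 48 (mod 1669).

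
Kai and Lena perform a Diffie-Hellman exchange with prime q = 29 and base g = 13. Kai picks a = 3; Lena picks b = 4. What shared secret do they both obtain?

23

Lena sends B = g^b mod q = 13^4 mod 29.
13^1 ≡ 13 (mod 29)
13^2 = (13^1)^2 ≡ 13^2 = 169 ≡ 24 (mod 29)
13^4 = (13^2)^2 ≡ 24^2 = 576 ≡ 25 (mod 29)
So B = 25. Kai then computes K = B^a mod q = 25^3 mod 29.
25^1 ≡ 25 (mod 29)
25^2 = (25^1)^2 ≡ 25^2 = 625 ≡ 16 (mod 29)
25^3 = 25^2 · 25^1 ≡ 16 · 25 ≡ 23 (mod 29).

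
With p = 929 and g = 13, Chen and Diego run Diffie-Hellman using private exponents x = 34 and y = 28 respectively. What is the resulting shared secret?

168

Chen sends A = g^x mod p = 13^34 mod 929.
13^1 ≡ 13 (mod 929)
13^2 = (13^1)^2 ≡ 13^2 = 169 ≡ 169 (mod 929)
13^4 = (13^2)^2 ≡ 169^2 = 28561 ≡ 691 (mod 929)
13^8 = (13^4)^2 ≡ 691^2 = 477481 ≡ 904 (mod 929)
13^16 = (13^8)^2 ≡ 904^2 = 817216 ≡ 625 (mod 929)
13^32 = (13^16)^2 ≡ 625^2 = 390625 ≡ 445 (mod 929)
13^34 = 13^32 · 13^2 ≡ 445 · 169 ≡ 885 (mod 929).
So A = 885. Diego then computes K = A^y mod p = 885^28 mod 929.
885^1 ≡ 885 (mod 929)
885^2 = (885^1)^2 ≡ 885^2 = 783225 ≡ 78 (mod 929)
885^4 = (885^2)^2 ≡ 78^2 = 6084 ≡ 510 (mod 929)
885^8 = (885^4)^2 ≡ 510^2 = 260100 ≡ 909 (mod 929)
885^16 = (885^8)^2 ≡ 909^2 = 826281 ≡ 400 (mod 929)
885^28 = 885^16 · 885^8 · 885^4 ≡ 400 · 909 · 510 ≡ 168 (mod 929).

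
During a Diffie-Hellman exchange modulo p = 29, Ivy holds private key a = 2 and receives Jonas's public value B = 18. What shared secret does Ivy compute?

Shared key K = 18^2 mod 29.
18^1 ≡ 18 (mod 29)
18^2 = (18^1)^2 ≡ 18^2 = 324 ≡ 5 (mod 29)

5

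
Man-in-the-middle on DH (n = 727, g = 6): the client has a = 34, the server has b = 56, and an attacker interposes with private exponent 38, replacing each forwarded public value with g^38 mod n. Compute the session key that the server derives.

The server receives an attacker's public value M = 6^38 mod 727 instead of the honest one.
6^1 ≡ 6 (mod 727)
6^2 = (6^1)^2 ≡ 6^2 = 36 ≡ 36 (mod 727)
6^4 = (6^2)^2 ≡ 36^2 = 1296 ≡ 569 (mod 727)
6^8 = (6^4)^2 ≡ 569^2 = 323761 ≡ 246 (mod 727)
6^16 = (6^8)^2 ≡ 246^2 = 60516 ≡ 175 (mod 727)
6^32 = (6^16)^2 ≡ 175^2 = 30625 ≡ 91 (mod 727)
6^38 = 6^32 · 6^4 · 6^2 ≡ 91 · 569 · 36 ≡ 16 (mod 727).
So M = 16. The server computes K = M^56 mod 727.
16^1 ≡ 16 (mod 727)
16^2 = (16^1)^2 ≡ 16^2 = 256 ≡ 256 (mod 727)
16^4 = (16^2)^2 ≡ 256^2 = 65536 ≡ 106 (mod 727)
16^8 = (16^4)^2 ≡ 106^2 = 11236 ≡ 331 (mod 727)
16^16 = (16^8)^2 ≡ 331^2 = 109561 ≡ 511 (mod 727)
16^32 = (16^16)^2 ≡ 511^2 = 261121 ≡ 128 (mod 727)
16^56 = 16^32 · 16^16 · 16^8 ≡ 128 · 511 · 331 ≡ 715 (mod 727).

715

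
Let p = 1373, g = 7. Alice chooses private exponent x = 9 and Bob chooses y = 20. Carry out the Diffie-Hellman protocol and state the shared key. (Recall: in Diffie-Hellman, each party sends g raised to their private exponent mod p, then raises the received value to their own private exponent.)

712

Bob sends B = g^y mod p = 7^20 mod 1373.
7^1 ≡ 7 (mod 1373)
7^2 = (7^1)^2 ≡ 7^2 = 49 ≡ 49 (mod 1373)
7^4 = (7^2)^2 ≡ 49^2 = 2401 ≡ 1028 (mod 1373)
7^8 = (7^4)^2 ≡ 1028^2 = 1056784 ≡ 947 (mod 1373)
7^16 = (7^8)^2 ≡ 947^2 = 896809 ≡ 240 (mod 1373)
7^20 = 7^16 · 7^4 ≡ 240 · 1028 ≡ 953 (mod 1373).
So B = 953. Alice then computes K = B^x mod p = 953^9 mod 1373.
953^1 ≡ 953 (mod 1373)
953^2 = (953^1)^2 ≡ 953^2 = 908209 ≡ 656 (mod 1373)
953^4 = (953^2)^2 ≡ 656^2 = 430336 ≡ 587 (mod 1373)
953^8 = (953^4)^2 ≡ 587^2 = 344569 ≡ 1319 (mod 1373)
953^9 = 953^8 · 953^1 ≡ 1319 · 953 ≡ 712 (mod 1373).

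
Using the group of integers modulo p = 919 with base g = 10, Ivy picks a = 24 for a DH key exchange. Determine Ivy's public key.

151

Public value = 10^{24} \pmod{919}.
10^1 ≡ 10 (mod 919)
10^2 = (10^1)^2 ≡ 10^2 = 100 ≡ 100 (mod 919)
10^4 = (10^2)^2 ≡ 100^2 = 10000 ≡ 810 (mod 919)
10^8 = (10^4)^2 ≡ 810^2 = 656100 ≡ 853 (mod 919)
10^16 = (10^8)^2 ≡ 853^2 = 727609 ≡ 680 (mod 919)
10^24 = 10^16 · 10^8 ≡ 680 · 853 ≡ 151 (mod 919).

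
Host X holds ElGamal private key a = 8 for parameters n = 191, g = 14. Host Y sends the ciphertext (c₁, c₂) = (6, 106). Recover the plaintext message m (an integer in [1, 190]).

Shared mask s = c₁^a mod n = 6^8 mod 191.
6^1 ≡ 6 (mod 191)
6^2 = (6^1)^2 ≡ 6^2 = 36 ≡ 36 (mod 191)
6^4 = (6^2)^2 ≡ 36^2 = 1296 ≡ 150 (mod 191)
6^8 = (6^4)^2 ≡ 150^2 = 22500 ≡ 153 (mod 191)
So s = 153; s⁻¹ ≡ 5 (mod 191).
m = c₂ · s⁻¹ mod 191 = 106 · 5 mod 191 = 148.

148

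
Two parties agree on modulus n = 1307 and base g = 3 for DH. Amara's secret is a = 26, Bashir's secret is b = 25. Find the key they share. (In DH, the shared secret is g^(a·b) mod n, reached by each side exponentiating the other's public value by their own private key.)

Amara sends A = g^a mod n = 3^26 mod 1307.
3^1 ≡ 3 (mod 1307)
3^2 = (3^1)^2 ≡ 3^2 = 9 ≡ 9 (mod 1307)
3^4 = (3^2)^2 ≡ 9^2 = 81 ≡ 81 (mod 1307)
3^8 = (3^4)^2 ≡ 81^2 = 6561 ≡ 26 (mod 1307)
3^16 = (3^8)^2 ≡ 26^2 = 676 ≡ 676 (mod 1307)
3^26 = 3^16 · 3^8 · 3^2 ≡ 676 · 26 · 9 ≡ 37 (mod 1307).
So A = 37. Bashir then computes K = A^b mod n = 37^25 mod 1307.
37^1 ≡ 37 (mod 1307)
37^2 = (37^1)^2 ≡ 37^2 = 1369 ≡ 62 (mod 1307)
37^4 = (37^2)^2 ≡ 62^2 = 3844 ≡ 1230 (mod 1307)
37^8 = (37^4)^2 ≡ 1230^2 = 1512900 ≡ 701 (mod 1307)
37^16 = (37^8)^2 ≡ 701^2 = 491401 ≡ 1276 (mod 1307)
37^25 = 37^16 · 37^8 · 37^1 ≡ 1276 · 701 · 37 ≡ 1065 (mod 1307).

1065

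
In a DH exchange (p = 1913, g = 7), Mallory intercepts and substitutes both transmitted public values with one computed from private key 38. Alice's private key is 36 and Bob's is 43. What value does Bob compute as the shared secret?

685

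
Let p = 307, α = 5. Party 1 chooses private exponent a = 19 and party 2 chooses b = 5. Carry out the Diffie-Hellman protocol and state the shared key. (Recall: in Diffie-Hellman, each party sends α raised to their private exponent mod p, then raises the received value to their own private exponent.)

Party 1 sends A = α^a mod p = 5^19 mod 307.
5^1 ≡ 5 (mod 307)
5^2 = (5^1)^2 ≡ 5^2 = 25 ≡ 25 (mod 307)
5^4 = (5^2)^2 ≡ 25^2 = 625 ≡ 11 (mod 307)
5^8 = (5^4)^2 ≡ 11^2 = 121 ≡ 121 (mod 307)
5^16 = (5^8)^2 ≡ 121^2 = 14641 ≡ 212 (mod 307)
5^19 = 5^16 · 5^2 · 5^1 ≡ 212 · 25 · 5 ≡ 98 (mod 307).
So A = 98. Party 2 then computes K = A^b mod p = 98^5 mod 307.
98^1 ≡ 98 (mod 307)
98^2 = (98^1)^2 ≡ 98^2 = 9604 ≡ 87 (mod 307)
98^4 = (98^2)^2 ≡ 87^2 = 7569 ≡ 201 (mod 307)
98^5 = 98^4 · 98^1 ≡ 201 · 98 ≡ 50 (mod 307).

50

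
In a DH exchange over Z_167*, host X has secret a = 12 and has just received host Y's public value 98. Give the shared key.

Shared key K = 98^12 mod 167.
98^1 ≡ 98 (mod 167)
98^2 = (98^1)^2 ≡ 98^2 = 9604 ≡ 85 (mod 167)
98^4 = (98^2)^2 ≡ 85^2 = 7225 ≡ 44 (mod 167)
98^8 = (98^4)^2 ≡ 44^2 = 1936 ≡ 99 (mod 167)
98^12 = 98^8 · 98^4 ≡ 99 · 44 ≡ 14 (mod 167).

14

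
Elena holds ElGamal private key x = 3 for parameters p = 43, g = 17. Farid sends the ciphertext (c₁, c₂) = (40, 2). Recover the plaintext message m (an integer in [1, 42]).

Shared mask s = c₁^x mod p = 40^3 mod 43.
40^1 ≡ 40 (mod 43)
40^2 = (40^1)^2 ≡ 40^2 = 1600 ≡ 9 (mod 43)
40^3 = 40^2 · 40^1 ≡ 9 · 40 ≡ 16 (mod 43).
So s = 16; s⁻¹ ≡ 35 (mod 43).
m = c₂ · s⁻¹ mod 43 = 2 · 35 mod 43 = 27.

27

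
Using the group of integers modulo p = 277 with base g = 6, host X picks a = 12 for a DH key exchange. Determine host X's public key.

Public value = 6^{12} \pmod{277}.
6^1 ≡ 6 (mod 277)
6^2 = (6^1)^2 ≡ 6^2 = 36 ≡ 36 (mod 277)
6^4 = (6^2)^2 ≡ 36^2 = 1296 ≡ 188 (mod 277)
6^8 = (6^4)^2 ≡ 188^2 = 35344 ≡ 165 (mod 277)
6^12 = 6^8 · 6^4 ≡ 165 · 188 ≡ 273 (mod 277).

273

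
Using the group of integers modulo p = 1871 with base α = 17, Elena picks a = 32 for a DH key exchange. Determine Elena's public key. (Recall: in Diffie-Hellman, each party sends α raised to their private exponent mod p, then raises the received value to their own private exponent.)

747

Public value = 17^32 mod 1871.
17^1 ≡ 17 (mod 1871)
17^2 = (17^1)^2 ≡ 17^2 = 289 ≡ 289 (mod 1871)
17^4 = (17^2)^2 ≡ 289^2 = 83521 ≡ 1197 (mod 1871)
17^8 = (17^4)^2 ≡ 1197^2 = 1432809 ≡ 1494 (mod 1871)
17^16 = (17^8)^2 ≡ 1494^2 = 2232036 ≡ 1804 (mod 1871)
17^32 = (17^16)^2 ≡ 1804^2 = 3254416 ≡ 747 (mod 1871)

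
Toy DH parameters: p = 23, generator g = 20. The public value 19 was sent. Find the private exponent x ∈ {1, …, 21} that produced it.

3

Try successive powers of 20 modulo 23:
20^1 ≡ 20
20^2 ≡ 9
20^3 ≡ 19
Found: x = 3.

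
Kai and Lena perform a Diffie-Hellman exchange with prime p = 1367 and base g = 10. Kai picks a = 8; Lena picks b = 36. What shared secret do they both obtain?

1234

Kai sends A = g^a mod p = 10^8 mod 1367.
10^1 ≡ 10 (mod 1367)
10^2 = (10^1)^2 ≡ 10^2 = 100 ≡ 100 (mod 1367)
10^4 = (10^2)^2 ≡ 100^2 = 10000 ≡ 431 (mod 1367)
10^8 = (10^4)^2 ≡ 431^2 = 185761 ≡ 1216 (mod 1367)
So A = 1216. Lena then computes K = A^b mod p = 1216^36 mod 1367.
1216^1 ≡ 1216 (mod 1367)
1216^2 = (1216^1)^2 ≡ 1216^2 = 1478656 ≡ 929 (mod 1367)
1216^4 = (1216^2)^2 ≡ 929^2 = 863041 ≡ 464 (mod 1367)
1216^8 = (1216^4)^2 ≡ 464^2 = 215296 ≡ 677 (mod 1367)
1216^16 = (1216^8)^2 ≡ 677^2 = 458329 ≡ 384 (mod 1367)
1216^32 = (1216^16)^2 ≡ 384^2 = 147456 ≡ 1187 (mod 1367)
1216^36 = 1216^32 · 1216^4 ≡ 1187 · 464 ≡ 1234 (mod 1367).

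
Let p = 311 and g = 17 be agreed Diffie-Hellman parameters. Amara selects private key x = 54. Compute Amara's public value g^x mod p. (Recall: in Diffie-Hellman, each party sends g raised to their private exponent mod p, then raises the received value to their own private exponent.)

Public value = 17^54 mod 311.
17^1 ≡ 17 (mod 311)
17^2 = (17^1)^2 ≡ 17^2 = 289 ≡ 289 (mod 311)
17^4 = (17^2)^2 ≡ 289^2 = 83521 ≡ 173 (mod 311)
17^8 = (17^4)^2 ≡ 173^2 = 29929 ≡ 73 (mod 311)
17^16 = (17^8)^2 ≡ 73^2 = 5329 ≡ 42 (mod 311)
17^32 = (17^16)^2 ≡ 42^2 = 1764 ≡ 209 (mod 311)
17^54 = 17^32 · 17^16 · 17^4 · 17^2 ≡ 209 · 42 · 173 · 289 ≡ 107 (mod 311).

107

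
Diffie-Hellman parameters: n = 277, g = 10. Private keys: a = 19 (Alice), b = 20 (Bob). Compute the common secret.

248

Bob sends B = g^b mod n = 10^20 mod 277.
10^1 ≡ 10 (mod 277)
10^2 = (10^1)^2 ≡ 10^2 = 100 ≡ 100 (mod 277)
10^4 = (10^2)^2 ≡ 100^2 = 10000 ≡ 28 (mod 277)
10^8 = (10^4)^2 ≡ 28^2 = 784 ≡ 230 (mod 277)
10^16 = (10^8)^2 ≡ 230^2 = 52900 ≡ 270 (mod 277)
10^20 = 10^16 · 10^4 ≡ 270 · 28 ≡ 81 (mod 277).
So B = 81. Alice then computes K = B^a mod n = 81^19 mod 277.
81^1 ≡ 81 (mod 277)
81^2 = (81^1)^2 ≡ 81^2 = 6561 ≡ 190 (mod 277)
81^4 = (81^2)^2 ≡ 190^2 = 36100 ≡ 90 (mod 277)
81^8 = (81^4)^2 ≡ 90^2 = 8100 ≡ 67 (mod 277)
81^16 = (81^8)^2 ≡ 67^2 = 4489 ≡ 57 (mod 277)
81^19 = 81^16 · 81^2 · 81^1 ≡ 57 · 190 · 81 ≡ 248 (mod 277).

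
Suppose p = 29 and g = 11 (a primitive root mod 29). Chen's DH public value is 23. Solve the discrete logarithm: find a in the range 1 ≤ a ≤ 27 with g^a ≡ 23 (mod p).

Try successive powers of 11 modulo 29:
11^1 ≡ 11
11^2 ≡ 5
11^3 ≡ 26
11^4 ≡ 25
11^5 ≡ 14
11^6 ≡ 9
11^7 ≡ 12
11^8 ≡ 16
11^9 ≡ 2
11^10 ≡ 22
11^11 ≡ 10
11^12 ≡ 23
Found: a = 12.

12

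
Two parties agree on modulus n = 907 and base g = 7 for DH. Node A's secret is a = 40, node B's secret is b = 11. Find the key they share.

Node B sends B = g^b mod n = 7^11 mod 907.
7^1 ≡ 7 (mod 907)
7^2 = (7^1)^2 ≡ 7^2 = 49 ≡ 49 (mod 907)
7^4 = (7^2)^2 ≡ 49^2 = 2401 ≡ 587 (mod 907)
7^8 = (7^4)^2 ≡ 587^2 = 344569 ≡ 816 (mod 907)
7^11 = 7^8 · 7^2 · 7^1 ≡ 816 · 49 · 7 ≡ 532 (mod 907).
So B = 532. Node A then computes K = B^a mod n = 532^40 mod 907.
532^1 ≡ 532 (mod 907)
532^2 = (532^1)^2 ≡ 532^2 = 283024 ≡ 40 (mod 907)
532^4 = (532^2)^2 ≡ 40^2 = 1600 ≡ 693 (mod 907)
532^8 = (532^4)^2 ≡ 693^2 = 480249 ≡ 446 (mod 907)
532^16 = (532^8)^2 ≡ 446^2 = 198916 ≡ 283 (mod 907)
532^32 = (532^16)^2 ≡ 283^2 = 80089 ≡ 273 (mod 907)
532^40 = 532^32 · 532^8 ≡ 273 · 446 ≡ 220 (mod 907).

220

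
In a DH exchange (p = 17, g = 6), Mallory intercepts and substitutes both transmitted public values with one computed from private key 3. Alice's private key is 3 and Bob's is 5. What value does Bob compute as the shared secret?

3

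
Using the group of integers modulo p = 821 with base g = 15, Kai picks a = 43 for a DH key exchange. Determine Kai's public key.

679

Public value = 15^43 mod 821.
15^1 ≡ 15 (mod 821)
15^2 = (15^1)^2 ≡ 15^2 = 225 ≡ 225 (mod 821)
15^4 = (15^2)^2 ≡ 225^2 = 50625 ≡ 544 (mod 821)
15^8 = (15^4)^2 ≡ 544^2 = 295936 ≡ 376 (mod 821)
15^16 = (15^8)^2 ≡ 376^2 = 141376 ≡ 164 (mod 821)
15^32 = (15^16)^2 ≡ 164^2 = 26896 ≡ 624 (mod 821)
15^43 = 15^32 · 15^8 · 15^2 · 15^1 ≡ 624 · 376 · 225 · 15 ≡ 679 (mod 821).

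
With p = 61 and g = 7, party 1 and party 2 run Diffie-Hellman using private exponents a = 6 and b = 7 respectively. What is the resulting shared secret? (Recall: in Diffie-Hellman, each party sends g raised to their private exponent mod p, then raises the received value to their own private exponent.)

27

Party 1 sends A = g^a mod p = 7^6 mod 61.
7^1 ≡ 7 (mod 61)
7^2 = (7^1)^2 ≡ 7^2 = 49 ≡ 49 (mod 61)
7^4 = (7^2)^2 ≡ 49^2 = 2401 ≡ 22 (mod 61)
7^6 = 7^4 · 7^2 ≡ 22 · 49 ≡ 41 (mod 61).
So A = 41. Party 2 then computes K = A^b mod p = 41^7 mod 61.
41^1 ≡ 41 (mod 61)
41^2 = (41^1)^2 ≡ 41^2 = 1681 ≡ 34 (mod 61)
41^4 = (41^2)^2 ≡ 34^2 = 1156 ≡ 58 (mod 61)
41^7 = 41^4 · 41^2 · 41^1 ≡ 58 · 34 · 41 ≡ 27 (mod 61).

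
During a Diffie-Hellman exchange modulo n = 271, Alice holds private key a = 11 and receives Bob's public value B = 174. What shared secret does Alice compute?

89

Shared key K = 174^11 mod 271.
174^1 ≡ 174 (mod 271)
174^2 = (174^1)^2 ≡ 174^2 = 30276 ≡ 195 (mod 271)
174^4 = (174^2)^2 ≡ 195^2 = 38025 ≡ 85 (mod 271)
174^8 = (174^4)^2 ≡ 85^2 = 7225 ≡ 179 (mod 271)
174^11 = 174^8 · 174^2 · 174^1 ≡ 179 · 195 · 174 ≡ 89 (mod 271).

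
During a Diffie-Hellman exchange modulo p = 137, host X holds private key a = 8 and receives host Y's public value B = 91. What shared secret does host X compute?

73

Shared key K = 91^8 mod 137.
91^1 ≡ 91 (mod 137)
91^2 = (91^1)^2 ≡ 91^2 = 8281 ≡ 61 (mod 137)
91^4 = (91^2)^2 ≡ 61^2 = 3721 ≡ 22 (mod 137)
91^8 = (91^4)^2 ≡ 22^2 = 484 ≡ 73 (mod 137)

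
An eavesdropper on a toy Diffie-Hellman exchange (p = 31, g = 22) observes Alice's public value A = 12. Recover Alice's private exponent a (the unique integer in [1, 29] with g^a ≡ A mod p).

Try successive powers of 22 modulo 31:
22^1 ≡ 22
22^2 ≡ 19
22^3 ≡ 15
22^4 ≡ 20
22^5 ≡ 6
22^6 ≡ 8
22^7 ≡ 21
22^8 ≡ 28
22^9 ≡ 27
22^10 ≡ 5
22^11 ≡ 17
22^12 ≡ 2
22^13 ≡ 13
22^14 ≡ 7
22^15 ≡ 30
22^16 ≡ 9
22^17 ≡ 12
Found: a = 17.

17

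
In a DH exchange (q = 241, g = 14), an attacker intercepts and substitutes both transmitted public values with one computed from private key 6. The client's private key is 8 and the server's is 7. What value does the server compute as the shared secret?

The server receives an attacker's public value M = 14^6 mod 241 instead of the honest one.
14^1 ≡ 14 (mod 241)
14^2 = (14^1)^2 ≡ 14^2 = 196 ≡ 196 (mod 241)
14^4 = (14^2)^2 ≡ 196^2 = 38416 ≡ 97 (mod 241)
14^6 = 14^4 · 14^2 ≡ 97 · 196 ≡ 214 (mod 241).
So M = 214. The server computes K = M^7 mod 241.
214^1 ≡ 214 (mod 241)
214^2 = (214^1)^2 ≡ 214^2 = 45796 ≡ 6 (mod 241)
214^4 = (214^2)^2 ≡ 6^2 = 36 ≡ 36 (mod 241)
214^7 = 214^4 · 214^2 · 214^1 ≡ 36 · 6 · 214 ≡ 193 (mod 241).

193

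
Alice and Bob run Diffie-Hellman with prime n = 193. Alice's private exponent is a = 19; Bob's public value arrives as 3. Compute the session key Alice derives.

27

Shared key K = 3^19 mod 193.
3^1 ≡ 3 (mod 193)
3^2 = (3^1)^2 ≡ 3^2 = 9 ≡ 9 (mod 193)
3^4 = (3^2)^2 ≡ 9^2 = 81 ≡ 81 (mod 193)
3^8 = (3^4)^2 ≡ 81^2 = 6561 ≡ 192 (mod 193)
3^16 = (3^8)^2 ≡ 192^2 = 36864 ≡ 1 (mod 193)
3^19 = 3^16 · 3^2 · 3^1 ≡ 1 · 9 · 3 ≡ 27 (mod 193).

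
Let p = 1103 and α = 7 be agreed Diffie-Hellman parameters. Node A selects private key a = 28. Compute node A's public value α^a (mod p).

86

Public value = 7^28 (mod 1103).
7^1 ≡ 7 (mod 1103)
7^2 = (7^1)^2 ≡ 7^2 = 49 ≡ 49 (mod 1103)
7^4 = (7^2)^2 ≡ 49^2 = 2401 ≡ 195 (mod 1103)
7^8 = (7^4)^2 ≡ 195^2 = 38025 ≡ 523 (mod 1103)
7^16 = (7^8)^2 ≡ 523^2 = 273529 ≡ 1088 (mod 1103)
7^28 = 7^16 · 7^8 · 7^4 ≡ 1088 · 523 · 195 ≡ 86 (mod 1103).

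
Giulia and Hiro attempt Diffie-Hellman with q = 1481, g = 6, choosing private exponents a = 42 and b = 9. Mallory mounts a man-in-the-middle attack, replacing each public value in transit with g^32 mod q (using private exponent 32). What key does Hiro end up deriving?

1299

Hiro receives Mallory's public value M = 6^32 mod 1481 instead of the honest one.
6^1 ≡ 6 (mod 1481)
6^2 = (6^1)^2 ≡ 6^2 = 36 ≡ 36 (mod 1481)
6^4 = (6^2)^2 ≡ 36^2 = 1296 ≡ 1296 (mod 1481)
6^8 = (6^4)^2 ≡ 1296^2 = 1679616 ≡ 162 (mod 1481)
6^16 = (6^8)^2 ≡ 162^2 = 26244 ≡ 1067 (mod 1481)
6^32 = (6^16)^2 ≡ 1067^2 = 1138489 ≡ 1081 (mod 1481)
So M = 1081. Hiro computes K = M^9 mod 1481.
1081^1 ≡ 1081 (mod 1481)
1081^2 = (1081^1)^2 ≡ 1081^2 = 1168561 ≡ 52 (mod 1481)
1081^4 = (1081^2)^2 ≡ 52^2 = 2704 ≡ 1223 (mod 1481)
1081^8 = (1081^4)^2 ≡ 1223^2 = 1495729 ≡ 1400 (mod 1481)
1081^9 = 1081^8 · 1081^1 ≡ 1400 · 1081 ≡ 1299 (mod 1481).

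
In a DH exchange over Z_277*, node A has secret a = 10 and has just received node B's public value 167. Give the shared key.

Shared key K = 167^10 mod 277.
167^1 ≡ 167 (mod 277)
167^2 = (167^1)^2 ≡ 167^2 = 27889 ≡ 189 (mod 277)
167^4 = (167^2)^2 ≡ 189^2 = 35721 ≡ 265 (mod 277)
167^8 = (167^4)^2 ≡ 265^2 = 70225 ≡ 144 (mod 277)
167^10 = 167^8 · 167^2 ≡ 144 · 189 ≡ 70 (mod 277).

70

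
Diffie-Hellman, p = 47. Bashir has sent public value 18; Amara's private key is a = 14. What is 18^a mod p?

Shared key K = 18^14 mod 47.
18^1 ≡ 18 (mod 47)
18^2 = (18^1)^2 ≡ 18^2 = 324 ≡ 42 (mod 47)
18^4 = (18^2)^2 ≡ 42^2 = 1764 ≡ 25 (mod 47)
18^8 = (18^4)^2 ≡ 25^2 = 625 ≡ 14 (mod 47)
18^14 = 18^8 · 18^4 · 18^2 ≡ 14 · 25 · 42 ≡ 36 (mod 47).

36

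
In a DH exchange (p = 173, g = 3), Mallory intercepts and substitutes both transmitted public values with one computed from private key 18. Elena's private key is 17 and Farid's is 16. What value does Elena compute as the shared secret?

Elena receives Mallory's public value M = 3^18 mod 173 instead of the honest one.
3^1 ≡ 3 (mod 173)
3^2 = (3^1)^2 ≡ 3^2 = 9 ≡ 9 (mod 173)
3^4 = (3^2)^2 ≡ 9^2 = 81 ≡ 81 (mod 173)
3^8 = (3^4)^2 ≡ 81^2 = 6561 ≡ 160 (mod 173)
3^16 = (3^8)^2 ≡ 160^2 = 25600 ≡ 169 (mod 173)
3^18 = 3^16 · 3^2 ≡ 169 · 9 ≡ 137 (mod 173).
So M = 137. Elena computes K = M^17 mod 173.
137^1 ≡ 137 (mod 173)
137^2 = (137^1)^2 ≡ 137^2 = 18769 ≡ 85 (mod 173)
137^4 = (137^2)^2 ≡ 85^2 = 7225 ≡ 132 (mod 173)
137^8 = (137^4)^2 ≡ 132^2 = 17424 ≡ 124 (mod 173)
137^16 = (137^8)^2 ≡ 124^2 = 15376 ≡ 152 (mod 173)
137^17 = 137^16 · 137^1 ≡ 152 · 137 ≡ 64 (mod 173).

64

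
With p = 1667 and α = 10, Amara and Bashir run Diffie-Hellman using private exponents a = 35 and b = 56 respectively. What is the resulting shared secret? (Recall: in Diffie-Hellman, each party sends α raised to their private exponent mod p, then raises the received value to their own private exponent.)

1341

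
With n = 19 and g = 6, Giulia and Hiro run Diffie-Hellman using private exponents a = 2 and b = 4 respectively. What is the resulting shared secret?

16

Giulia sends A = g^a mod n = 6^2 mod 19.
6^1 ≡ 6 (mod 19)
6^2 = (6^1)^2 ≡ 6^2 = 36 ≡ 17 (mod 19)
So A = 17. Hiro then computes K = A^b mod n = 17^4 mod 19.
17^1 ≡ 17 (mod 19)
17^2 = (17^1)^2 ≡ 17^2 = 289 ≡ 4 (mod 19)
17^4 = (17^2)^2 ≡ 4^2 = 16 ≡ 16 (mod 19)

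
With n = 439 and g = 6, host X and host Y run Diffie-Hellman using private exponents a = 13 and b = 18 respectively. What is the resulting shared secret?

292

Host Y sends B = g^b mod n = 6^18 mod 439.
6^1 ≡ 6 (mod 439)
6^2 = (6^1)^2 ≡ 6^2 = 36 ≡ 36 (mod 439)
6^4 = (6^2)^2 ≡ 36^2 = 1296 ≡ 418 (mod 439)
6^8 = (6^4)^2 ≡ 418^2 = 174724 ≡ 2 (mod 439)
6^16 = (6^8)^2 ≡ 2^2 = 4 ≡ 4 (mod 439)
6^18 = 6^16 · 6^2 ≡ 4 · 36 ≡ 144 (mod 439).
So B = 144. Host X then computes K = B^a mod n = 144^13 mod 439.
144^1 ≡ 144 (mod 439)
144^2 = (144^1)^2 ≡ 144^2 = 20736 ≡ 103 (mod 439)
144^4 = (144^2)^2 ≡ 103^2 = 10609 ≡ 73 (mod 439)
144^8 = (144^4)^2 ≡ 73^2 = 5329 ≡ 61 (mod 439)
144^13 = 144^8 · 144^4 · 144^1 ≡ 61 · 73 · 144 ≡ 292 (mod 439).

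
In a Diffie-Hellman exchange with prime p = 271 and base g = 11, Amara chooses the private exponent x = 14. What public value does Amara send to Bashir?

40

Public value = 11^14 mod 271.
11^1 ≡ 11 (mod 271)
11^2 = (11^1)^2 ≡ 11^2 = 121 ≡ 121 (mod 271)
11^4 = (11^2)^2 ≡ 121^2 = 14641 ≡ 7 (mod 271)
11^8 = (11^4)^2 ≡ 7^2 = 49 ≡ 49 (mod 271)
11^14 = 11^8 · 11^4 · 11^2 ≡ 49 · 7 · 121 ≡ 40 (mod 271).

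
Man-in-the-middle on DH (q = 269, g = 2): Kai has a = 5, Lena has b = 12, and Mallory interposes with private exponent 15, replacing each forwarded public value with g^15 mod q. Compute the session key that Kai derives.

Kai receives Mallory's public value M = 2^15 mod 269 instead of the honest one.
2^1 ≡ 2 (mod 269)
2^2 = (2^1)^2 ≡ 2^2 = 4 ≡ 4 (mod 269)
2^4 = (2^2)^2 ≡ 4^2 = 16 ≡ 16 (mod 269)
2^8 = (2^4)^2 ≡ 16^2 = 256 ≡ 256 (mod 269)
2^15 = 2^8 · 2^4 · 2^2 · 2^1 ≡ 256 · 16 · 4 · 2 ≡ 219 (mod 269).
So M = 219. Kai computes K = M^5 mod 269.
219^1 ≡ 219 (mod 269)
219^2 = (219^1)^2 ≡ 219^2 = 47961 ≡ 79 (mod 269)
219^4 = (219^2)^2 ≡ 79^2 = 6241 ≡ 54 (mod 269)
219^5 = 219^4 · 219^1 ≡ 54 · 219 ≡ 259 (mod 269).

259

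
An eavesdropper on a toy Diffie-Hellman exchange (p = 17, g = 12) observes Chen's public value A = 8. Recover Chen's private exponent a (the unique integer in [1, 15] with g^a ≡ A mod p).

Try successive powers of 12 modulo 17:
12^1 ≡ 12
12^2 ≡ 8
Found: a = 2.

2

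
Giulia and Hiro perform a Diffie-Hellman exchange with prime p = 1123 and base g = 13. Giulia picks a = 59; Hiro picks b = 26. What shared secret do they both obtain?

Giulia sends A = g^a mod p = 13^59 mod 1123.
13^1 ≡ 13 (mod 1123)
13^2 = (13^1)^2 ≡ 13^2 = 169 ≡ 169 (mod 1123)
13^4 = (13^2)^2 ≡ 169^2 = 28561 ≡ 486 (mod 1123)
13^8 = (13^4)^2 ≡ 486^2 = 236196 ≡ 366 (mod 1123)
13^16 = (13^8)^2 ≡ 366^2 = 133956 ≡ 319 (mod 1123)
13^32 = (13^16)^2 ≡ 319^2 = 101761 ≡ 691 (mod 1123)
13^59 = 13^32 · 13^16 · 13^8 · 13^2 · 13^1 ≡ 691 · 319 · 366 · 169 · 13 ≡ 807 (mod 1123).
So A = 807. Hiro then computes K = A^b mod p = 807^26 mod 1123.
807^1 ≡ 807 (mod 1123)
807^2 = (807^1)^2 ≡ 807^2 = 651249 ≡ 1032 (mod 1123)
807^4 = (807^2)^2 ≡ 1032^2 = 1065024 ≡ 420 (mod 1123)
807^8 = (807^4)^2 ≡ 420^2 = 176400 ≡ 89 (mod 1123)
807^16 = (807^8)^2 ≡ 89^2 = 7921 ≡ 60 (mod 1123)
807^26 = 807^16 · 807^8 · 807^2 ≡ 60 · 89 · 1032 ≡ 319 (mod 1123).

319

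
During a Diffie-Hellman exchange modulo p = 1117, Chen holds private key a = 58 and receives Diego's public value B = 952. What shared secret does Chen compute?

40

Shared key K = 952^58 mod 1117.
952^1 ≡ 952 (mod 1117)
952^2 = (952^1)^2 ≡ 952^2 = 906304 ≡ 417 (mod 1117)
952^4 = (952^2)^2 ≡ 417^2 = 173889 ≡ 754 (mod 1117)
952^8 = (952^4)^2 ≡ 754^2 = 568516 ≡ 1080 (mod 1117)
952^16 = (952^8)^2 ≡ 1080^2 = 1166400 ≡ 252 (mod 1117)
952^32 = (952^16)^2 ≡ 252^2 = 63504 ≡ 952 (mod 1117)
952^58 = 952^32 · 952^16 · 952^8 · 952^2 ≡ 952 · 252 · 1080 · 417 ≡ 40 (mod 1117).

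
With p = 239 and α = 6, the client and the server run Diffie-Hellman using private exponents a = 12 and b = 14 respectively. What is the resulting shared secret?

166

The client sends A = α^a mod p = 6^12 mod 239.
6^1 ≡ 6 (mod 239)
6^2 = (6^1)^2 ≡ 6^2 = 36 ≡ 36 (mod 239)
6^4 = (6^2)^2 ≡ 36^2 = 1296 ≡ 101 (mod 239)
6^8 = (6^4)^2 ≡ 101^2 = 10201 ≡ 163 (mod 239)
6^12 = 6^8 · 6^4 ≡ 163 · 101 ≡ 211 (mod 239).
So A = 211. The server then computes K = A^b mod p = 211^14 mod 239.
211^1 ≡ 211 (mod 239)
211^2 = (211^1)^2 ≡ 211^2 = 44521 ≡ 67 (mod 239)
211^4 = (211^2)^2 ≡ 67^2 = 4489 ≡ 187 (mod 239)
211^8 = (211^4)^2 ≡ 187^2 = 34969 ≡ 75 (mod 239)
211^14 = 211^8 · 211^4 · 211^2 ≡ 75 · 187 · 67 ≡ 166 (mod 239).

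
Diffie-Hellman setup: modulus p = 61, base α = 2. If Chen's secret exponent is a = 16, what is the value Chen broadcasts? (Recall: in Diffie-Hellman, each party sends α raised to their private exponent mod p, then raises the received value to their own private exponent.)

22

Public value = 2^16 mod 61.
2^1 ≡ 2 (mod 61)
2^2 = (2^1)^2 ≡ 2^2 = 4 ≡ 4 (mod 61)
2^4 = (2^2)^2 ≡ 4^2 = 16 ≡ 16 (mod 61)
2^8 = (2^4)^2 ≡ 16^2 = 256 ≡ 12 (mod 61)
2^16 = (2^8)^2 ≡ 12^2 = 144 ≡ 22 (mod 61)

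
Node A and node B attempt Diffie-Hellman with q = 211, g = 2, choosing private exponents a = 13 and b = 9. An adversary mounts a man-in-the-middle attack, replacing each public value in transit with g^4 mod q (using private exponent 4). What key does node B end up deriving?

Node B receives an adversary's public value M = 2^4 mod 211 instead of the honest one.
2^1 ≡ 2 (mod 211)
2^2 = (2^1)^2 ≡ 2^2 = 4 ≡ 4 (mod 211)
2^4 = (2^2)^2 ≡ 4^2 = 16 ≡ 16 (mod 211)
So M = 16. Node B computes K = M^9 mod 211.
16^1 ≡ 16 (mod 211)
16^2 = (16^1)^2 ≡ 16^2 = 256 ≡ 45 (mod 211)
16^4 = (16^2)^2 ≡ 45^2 = 2025 ≡ 126 (mod 211)
16^8 = (16^4)^2 ≡ 126^2 = 15876 ≡ 51 (mod 211)
16^9 = 16^8 · 16^1 ≡ 51 · 16 ≡ 183 (mod 211).

183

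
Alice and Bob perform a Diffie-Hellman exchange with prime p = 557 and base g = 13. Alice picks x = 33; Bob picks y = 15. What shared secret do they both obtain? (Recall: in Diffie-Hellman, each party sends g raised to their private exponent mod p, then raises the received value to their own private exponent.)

377

Alice sends A = g^x mod p = 13^33 mod 557.
13^1 ≡ 13 (mod 557)
13^2 = (13^1)^2 ≡ 13^2 = 169 ≡ 169 (mod 557)
13^4 = (13^2)^2 ≡ 169^2 = 28561 ≡ 154 (mod 557)
13^8 = (13^4)^2 ≡ 154^2 = 23716 ≡ 322 (mod 557)
13^16 = (13^8)^2 ≡ 322^2 = 103684 ≡ 82 (mod 557)
13^32 = (13^16)^2 ≡ 82^2 = 6724 ≡ 40 (mod 557)
13^33 = 13^32 · 13^1 ≡ 40 · 13 ≡ 520 (mod 557).
So A = 520. Bob then computes K = A^y mod p = 520^15 mod 557.
520^1 ≡ 520 (mod 557)
520^2 = (520^1)^2 ≡ 520^2 = 270400 ≡ 255 (mod 557)
520^4 = (520^2)^2 ≡ 255^2 = 65025 ≡ 413 (mod 557)
520^8 = (520^4)^2 ≡ 413^2 = 170569 ≡ 127 (mod 557)
520^15 = 520^8 · 520^4 · 520^2 · 520^1 ≡ 127 · 413 · 255 · 520 ≡ 377 (mod 557).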